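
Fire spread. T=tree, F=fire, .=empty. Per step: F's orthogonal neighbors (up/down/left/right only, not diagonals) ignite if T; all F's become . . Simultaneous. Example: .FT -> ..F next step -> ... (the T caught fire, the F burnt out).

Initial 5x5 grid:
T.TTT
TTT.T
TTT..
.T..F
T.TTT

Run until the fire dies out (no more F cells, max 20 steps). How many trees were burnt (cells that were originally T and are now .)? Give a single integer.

Answer: 3

Derivation:
Step 1: +1 fires, +1 burnt (F count now 1)
Step 2: +1 fires, +1 burnt (F count now 1)
Step 3: +1 fires, +1 burnt (F count now 1)
Step 4: +0 fires, +1 burnt (F count now 0)
Fire out after step 4
Initially T: 16, now '.': 12
Total burnt (originally-T cells now '.'): 3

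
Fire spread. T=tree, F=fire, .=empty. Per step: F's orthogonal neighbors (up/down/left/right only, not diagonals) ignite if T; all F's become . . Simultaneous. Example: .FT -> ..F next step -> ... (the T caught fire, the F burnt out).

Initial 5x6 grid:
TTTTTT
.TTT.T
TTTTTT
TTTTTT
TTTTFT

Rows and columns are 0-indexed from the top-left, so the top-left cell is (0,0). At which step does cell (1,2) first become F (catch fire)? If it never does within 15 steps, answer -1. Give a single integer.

Step 1: cell (1,2)='T' (+3 fires, +1 burnt)
Step 2: cell (1,2)='T' (+4 fires, +3 burnt)
Step 3: cell (1,2)='T' (+4 fires, +4 burnt)
Step 4: cell (1,2)='T' (+5 fires, +4 burnt)
Step 5: cell (1,2)='F' (+5 fires, +5 burnt)
  -> target ignites at step 5
Step 6: cell (1,2)='.' (+4 fires, +5 burnt)
Step 7: cell (1,2)='.' (+1 fires, +4 burnt)
Step 8: cell (1,2)='.' (+1 fires, +1 burnt)
Step 9: cell (1,2)='.' (+0 fires, +1 burnt)
  fire out at step 9

5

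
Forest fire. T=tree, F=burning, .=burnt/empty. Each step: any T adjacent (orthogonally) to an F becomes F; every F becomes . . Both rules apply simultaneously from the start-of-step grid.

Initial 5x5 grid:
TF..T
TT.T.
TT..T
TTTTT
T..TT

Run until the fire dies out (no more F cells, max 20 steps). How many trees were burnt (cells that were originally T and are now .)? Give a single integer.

Step 1: +2 fires, +1 burnt (F count now 2)
Step 2: +2 fires, +2 burnt (F count now 2)
Step 3: +2 fires, +2 burnt (F count now 2)
Step 4: +2 fires, +2 burnt (F count now 2)
Step 5: +2 fires, +2 burnt (F count now 2)
Step 6: +2 fires, +2 burnt (F count now 2)
Step 7: +2 fires, +2 burnt (F count now 2)
Step 8: +0 fires, +2 burnt (F count now 0)
Fire out after step 8
Initially T: 16, now '.': 23
Total burnt (originally-T cells now '.'): 14

Answer: 14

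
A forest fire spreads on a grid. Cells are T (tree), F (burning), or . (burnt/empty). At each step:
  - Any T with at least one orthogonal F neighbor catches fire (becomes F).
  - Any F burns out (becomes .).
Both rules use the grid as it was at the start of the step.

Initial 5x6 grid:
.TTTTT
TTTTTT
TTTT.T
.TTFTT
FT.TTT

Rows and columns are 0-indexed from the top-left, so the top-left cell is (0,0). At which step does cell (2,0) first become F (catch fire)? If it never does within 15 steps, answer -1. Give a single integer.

Step 1: cell (2,0)='T' (+5 fires, +2 burnt)
Step 2: cell (2,0)='T' (+5 fires, +5 burnt)
Step 3: cell (2,0)='T' (+6 fires, +5 burnt)
Step 4: cell (2,0)='F' (+5 fires, +6 burnt)
  -> target ignites at step 4
Step 5: cell (2,0)='.' (+3 fires, +5 burnt)
Step 6: cell (2,0)='.' (+0 fires, +3 burnt)
  fire out at step 6

4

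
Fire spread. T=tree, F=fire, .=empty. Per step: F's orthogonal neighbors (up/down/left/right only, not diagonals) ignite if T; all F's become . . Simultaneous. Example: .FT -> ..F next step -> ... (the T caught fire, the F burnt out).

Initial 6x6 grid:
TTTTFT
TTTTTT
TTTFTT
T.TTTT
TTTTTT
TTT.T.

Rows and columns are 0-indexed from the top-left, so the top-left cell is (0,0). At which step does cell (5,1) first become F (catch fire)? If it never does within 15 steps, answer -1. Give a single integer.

Step 1: cell (5,1)='T' (+7 fires, +2 burnt)
Step 2: cell (5,1)='T' (+8 fires, +7 burnt)
Step 3: cell (5,1)='T' (+6 fires, +8 burnt)
Step 4: cell (5,1)='T' (+7 fires, +6 burnt)
Step 5: cell (5,1)='F' (+2 fires, +7 burnt)
  -> target ignites at step 5
Step 6: cell (5,1)='.' (+1 fires, +2 burnt)
Step 7: cell (5,1)='.' (+0 fires, +1 burnt)
  fire out at step 7

5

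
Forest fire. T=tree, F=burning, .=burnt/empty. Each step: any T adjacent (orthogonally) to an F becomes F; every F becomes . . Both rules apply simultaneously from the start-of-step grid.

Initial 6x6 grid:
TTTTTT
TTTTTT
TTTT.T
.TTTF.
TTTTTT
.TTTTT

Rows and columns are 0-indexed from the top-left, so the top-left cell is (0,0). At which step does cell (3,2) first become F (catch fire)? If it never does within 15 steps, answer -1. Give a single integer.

Step 1: cell (3,2)='T' (+2 fires, +1 burnt)
Step 2: cell (3,2)='F' (+5 fires, +2 burnt)
  -> target ignites at step 2
Step 3: cell (3,2)='.' (+6 fires, +5 burnt)
Step 4: cell (3,2)='.' (+6 fires, +6 burnt)
Step 5: cell (3,2)='.' (+7 fires, +6 burnt)
Step 6: cell (3,2)='.' (+4 fires, +7 burnt)
Step 7: cell (3,2)='.' (+1 fires, +4 burnt)
Step 8: cell (3,2)='.' (+0 fires, +1 burnt)
  fire out at step 8

2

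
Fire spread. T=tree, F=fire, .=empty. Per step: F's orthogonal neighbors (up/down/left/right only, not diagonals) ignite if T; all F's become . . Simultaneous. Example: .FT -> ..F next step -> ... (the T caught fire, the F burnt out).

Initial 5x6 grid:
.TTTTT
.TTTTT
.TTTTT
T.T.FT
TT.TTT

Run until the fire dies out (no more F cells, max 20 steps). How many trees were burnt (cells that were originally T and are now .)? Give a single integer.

Answer: 20

Derivation:
Step 1: +3 fires, +1 burnt (F count now 3)
Step 2: +5 fires, +3 burnt (F count now 5)
Step 3: +4 fires, +5 burnt (F count now 4)
Step 4: +5 fires, +4 burnt (F count now 5)
Step 5: +2 fires, +5 burnt (F count now 2)
Step 6: +1 fires, +2 burnt (F count now 1)
Step 7: +0 fires, +1 burnt (F count now 0)
Fire out after step 7
Initially T: 23, now '.': 27
Total burnt (originally-T cells now '.'): 20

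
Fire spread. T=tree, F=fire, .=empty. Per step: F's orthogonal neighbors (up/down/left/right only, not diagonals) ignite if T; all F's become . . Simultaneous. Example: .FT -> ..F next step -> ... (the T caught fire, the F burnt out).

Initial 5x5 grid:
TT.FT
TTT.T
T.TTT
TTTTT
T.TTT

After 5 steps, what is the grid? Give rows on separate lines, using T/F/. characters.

Step 1: 1 trees catch fire, 1 burn out
  TT..F
  TTT.T
  T.TTT
  TTTTT
  T.TTT
Step 2: 1 trees catch fire, 1 burn out
  TT...
  TTT.F
  T.TTT
  TTTTT
  T.TTT
Step 3: 1 trees catch fire, 1 burn out
  TT...
  TTT..
  T.TTF
  TTTTT
  T.TTT
Step 4: 2 trees catch fire, 1 burn out
  TT...
  TTT..
  T.TF.
  TTTTF
  T.TTT
Step 5: 3 trees catch fire, 2 burn out
  TT...
  TTT..
  T.F..
  TTTF.
  T.TTF

TT...
TTT..
T.F..
TTTF.
T.TTF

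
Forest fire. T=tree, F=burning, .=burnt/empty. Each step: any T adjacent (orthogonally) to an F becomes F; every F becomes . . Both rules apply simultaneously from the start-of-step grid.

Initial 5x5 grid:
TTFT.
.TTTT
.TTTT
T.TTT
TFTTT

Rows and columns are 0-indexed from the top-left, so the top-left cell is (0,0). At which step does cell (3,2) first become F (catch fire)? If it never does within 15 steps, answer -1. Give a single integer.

Step 1: cell (3,2)='T' (+5 fires, +2 burnt)
Step 2: cell (3,2)='F' (+7 fires, +5 burnt)
  -> target ignites at step 2
Step 3: cell (3,2)='.' (+5 fires, +7 burnt)
Step 4: cell (3,2)='.' (+2 fires, +5 burnt)
Step 5: cell (3,2)='.' (+0 fires, +2 burnt)
  fire out at step 5

2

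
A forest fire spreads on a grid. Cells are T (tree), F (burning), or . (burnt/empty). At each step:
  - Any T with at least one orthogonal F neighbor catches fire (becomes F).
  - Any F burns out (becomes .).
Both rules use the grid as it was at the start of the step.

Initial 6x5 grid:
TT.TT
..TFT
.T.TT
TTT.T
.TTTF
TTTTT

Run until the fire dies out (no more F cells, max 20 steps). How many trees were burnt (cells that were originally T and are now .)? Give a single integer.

Step 1: +7 fires, +2 burnt (F count now 7)
Step 2: +4 fires, +7 burnt (F count now 4)
Step 3: +3 fires, +4 burnt (F count now 3)
Step 4: +2 fires, +3 burnt (F count now 2)
Step 5: +3 fires, +2 burnt (F count now 3)
Step 6: +0 fires, +3 burnt (F count now 0)
Fire out after step 6
Initially T: 21, now '.': 28
Total burnt (originally-T cells now '.'): 19

Answer: 19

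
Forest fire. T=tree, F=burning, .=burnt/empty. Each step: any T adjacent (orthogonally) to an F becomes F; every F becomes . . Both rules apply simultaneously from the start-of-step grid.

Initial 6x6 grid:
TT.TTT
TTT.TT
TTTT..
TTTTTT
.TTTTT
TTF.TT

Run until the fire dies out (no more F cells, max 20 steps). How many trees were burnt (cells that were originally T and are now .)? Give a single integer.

Answer: 24

Derivation:
Step 1: +2 fires, +1 burnt (F count now 2)
Step 2: +4 fires, +2 burnt (F count now 4)
Step 3: +4 fires, +4 burnt (F count now 4)
Step 4: +7 fires, +4 burnt (F count now 7)
Step 5: +4 fires, +7 burnt (F count now 4)
Step 6: +2 fires, +4 burnt (F count now 2)
Step 7: +1 fires, +2 burnt (F count now 1)
Step 8: +0 fires, +1 burnt (F count now 0)
Fire out after step 8
Initially T: 29, now '.': 31
Total burnt (originally-T cells now '.'): 24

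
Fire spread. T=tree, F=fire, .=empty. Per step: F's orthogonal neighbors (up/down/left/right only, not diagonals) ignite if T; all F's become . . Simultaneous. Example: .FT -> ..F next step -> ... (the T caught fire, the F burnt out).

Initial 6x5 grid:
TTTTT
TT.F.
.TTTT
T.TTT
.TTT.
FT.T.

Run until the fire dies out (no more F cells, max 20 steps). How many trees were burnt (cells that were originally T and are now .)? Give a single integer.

Answer: 19

Derivation:
Step 1: +3 fires, +2 burnt (F count now 3)
Step 2: +6 fires, +3 burnt (F count now 6)
Step 3: +6 fires, +6 burnt (F count now 6)
Step 4: +3 fires, +6 burnt (F count now 3)
Step 5: +1 fires, +3 burnt (F count now 1)
Step 6: +0 fires, +1 burnt (F count now 0)
Fire out after step 6
Initially T: 20, now '.': 29
Total burnt (originally-T cells now '.'): 19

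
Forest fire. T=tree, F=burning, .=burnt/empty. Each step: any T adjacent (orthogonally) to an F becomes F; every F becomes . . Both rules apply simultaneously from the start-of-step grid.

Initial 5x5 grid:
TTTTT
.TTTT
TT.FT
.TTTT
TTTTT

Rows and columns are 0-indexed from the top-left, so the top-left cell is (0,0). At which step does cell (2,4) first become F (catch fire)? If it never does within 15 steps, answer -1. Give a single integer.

Step 1: cell (2,4)='F' (+3 fires, +1 burnt)
  -> target ignites at step 1
Step 2: cell (2,4)='.' (+6 fires, +3 burnt)
Step 3: cell (2,4)='.' (+6 fires, +6 burnt)
Step 4: cell (2,4)='.' (+3 fires, +6 burnt)
Step 5: cell (2,4)='.' (+3 fires, +3 burnt)
Step 6: cell (2,4)='.' (+0 fires, +3 burnt)
  fire out at step 6

1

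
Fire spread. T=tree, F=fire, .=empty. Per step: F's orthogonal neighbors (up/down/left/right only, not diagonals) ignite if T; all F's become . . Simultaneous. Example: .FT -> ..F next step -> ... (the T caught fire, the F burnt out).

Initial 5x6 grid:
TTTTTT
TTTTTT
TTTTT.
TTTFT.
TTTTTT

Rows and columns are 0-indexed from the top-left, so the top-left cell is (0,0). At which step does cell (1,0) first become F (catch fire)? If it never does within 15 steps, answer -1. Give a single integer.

Step 1: cell (1,0)='T' (+4 fires, +1 burnt)
Step 2: cell (1,0)='T' (+6 fires, +4 burnt)
Step 3: cell (1,0)='T' (+7 fires, +6 burnt)
Step 4: cell (1,0)='T' (+6 fires, +7 burnt)
Step 5: cell (1,0)='F' (+3 fires, +6 burnt)
  -> target ignites at step 5
Step 6: cell (1,0)='.' (+1 fires, +3 burnt)
Step 7: cell (1,0)='.' (+0 fires, +1 burnt)
  fire out at step 7

5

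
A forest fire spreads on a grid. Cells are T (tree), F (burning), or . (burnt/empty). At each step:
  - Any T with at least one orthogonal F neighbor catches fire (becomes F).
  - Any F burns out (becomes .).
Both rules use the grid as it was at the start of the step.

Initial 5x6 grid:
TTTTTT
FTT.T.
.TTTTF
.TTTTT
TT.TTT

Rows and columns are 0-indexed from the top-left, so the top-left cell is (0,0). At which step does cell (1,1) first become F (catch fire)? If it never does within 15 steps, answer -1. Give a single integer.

Step 1: cell (1,1)='F' (+4 fires, +2 burnt)
  -> target ignites at step 1
Step 2: cell (1,1)='.' (+7 fires, +4 burnt)
Step 3: cell (1,1)='.' (+6 fires, +7 burnt)
Step 4: cell (1,1)='.' (+5 fires, +6 burnt)
Step 5: cell (1,1)='.' (+1 fires, +5 burnt)
Step 6: cell (1,1)='.' (+0 fires, +1 burnt)
  fire out at step 6

1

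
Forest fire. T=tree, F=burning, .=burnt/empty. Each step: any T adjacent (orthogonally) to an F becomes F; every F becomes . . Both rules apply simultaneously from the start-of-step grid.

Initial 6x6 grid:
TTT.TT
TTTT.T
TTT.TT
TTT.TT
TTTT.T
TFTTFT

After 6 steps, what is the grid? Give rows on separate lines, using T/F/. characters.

Step 1: 5 trees catch fire, 2 burn out
  TTT.TT
  TTTT.T
  TTT.TT
  TTT.TT
  TFTT.T
  F.FF.F
Step 2: 5 trees catch fire, 5 burn out
  TTT.TT
  TTTT.T
  TTT.TT
  TFT.TT
  F.FF.F
  ......
Step 3: 4 trees catch fire, 5 burn out
  TTT.TT
  TTTT.T
  TFT.TT
  F.F.TF
  ......
  ......
Step 4: 5 trees catch fire, 4 burn out
  TTT.TT
  TFTT.T
  F.F.TF
  ....F.
  ......
  ......
Step 5: 5 trees catch fire, 5 burn out
  TFT.TT
  F.FT.F
  ....F.
  ......
  ......
  ......
Step 6: 4 trees catch fire, 5 burn out
  F.F.TF
  ...F..
  ......
  ......
  ......
  ......

F.F.TF
...F..
......
......
......
......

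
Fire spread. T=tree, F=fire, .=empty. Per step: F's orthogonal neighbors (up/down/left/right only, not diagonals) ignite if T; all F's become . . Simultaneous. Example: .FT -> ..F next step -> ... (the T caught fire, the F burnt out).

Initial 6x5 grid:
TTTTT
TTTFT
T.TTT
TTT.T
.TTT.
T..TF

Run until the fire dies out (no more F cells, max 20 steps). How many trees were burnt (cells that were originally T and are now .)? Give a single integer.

Answer: 21

Derivation:
Step 1: +5 fires, +2 burnt (F count now 5)
Step 2: +6 fires, +5 burnt (F count now 6)
Step 3: +5 fires, +6 burnt (F count now 5)
Step 4: +4 fires, +5 burnt (F count now 4)
Step 5: +1 fires, +4 burnt (F count now 1)
Step 6: +0 fires, +1 burnt (F count now 0)
Fire out after step 6
Initially T: 22, now '.': 29
Total burnt (originally-T cells now '.'): 21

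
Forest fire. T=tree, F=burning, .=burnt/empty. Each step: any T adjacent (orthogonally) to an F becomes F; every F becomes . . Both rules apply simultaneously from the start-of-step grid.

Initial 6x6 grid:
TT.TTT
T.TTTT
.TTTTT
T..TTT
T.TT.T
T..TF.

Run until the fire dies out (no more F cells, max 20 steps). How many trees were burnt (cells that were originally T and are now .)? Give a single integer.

Step 1: +1 fires, +1 burnt (F count now 1)
Step 2: +1 fires, +1 burnt (F count now 1)
Step 3: +2 fires, +1 burnt (F count now 2)
Step 4: +2 fires, +2 burnt (F count now 2)
Step 5: +4 fires, +2 burnt (F count now 4)
Step 6: +6 fires, +4 burnt (F count now 6)
Step 7: +2 fires, +6 burnt (F count now 2)
Step 8: +1 fires, +2 burnt (F count now 1)
Step 9: +0 fires, +1 burnt (F count now 0)
Fire out after step 9
Initially T: 25, now '.': 30
Total burnt (originally-T cells now '.'): 19

Answer: 19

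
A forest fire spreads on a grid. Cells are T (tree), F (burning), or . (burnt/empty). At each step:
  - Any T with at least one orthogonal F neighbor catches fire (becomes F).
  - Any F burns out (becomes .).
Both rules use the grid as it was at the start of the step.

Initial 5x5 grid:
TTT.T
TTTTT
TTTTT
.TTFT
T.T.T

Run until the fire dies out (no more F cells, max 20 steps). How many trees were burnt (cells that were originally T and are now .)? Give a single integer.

Answer: 19

Derivation:
Step 1: +3 fires, +1 burnt (F count now 3)
Step 2: +6 fires, +3 burnt (F count now 6)
Step 3: +3 fires, +6 burnt (F count now 3)
Step 4: +4 fires, +3 burnt (F count now 4)
Step 5: +2 fires, +4 burnt (F count now 2)
Step 6: +1 fires, +2 burnt (F count now 1)
Step 7: +0 fires, +1 burnt (F count now 0)
Fire out after step 7
Initially T: 20, now '.': 24
Total burnt (originally-T cells now '.'): 19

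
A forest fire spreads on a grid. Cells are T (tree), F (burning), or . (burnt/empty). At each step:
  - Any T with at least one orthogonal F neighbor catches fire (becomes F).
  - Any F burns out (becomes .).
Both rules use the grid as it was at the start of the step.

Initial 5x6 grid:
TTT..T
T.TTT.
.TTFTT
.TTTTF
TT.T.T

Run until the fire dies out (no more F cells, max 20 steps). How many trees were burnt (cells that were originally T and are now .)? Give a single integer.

Step 1: +7 fires, +2 burnt (F count now 7)
Step 2: +5 fires, +7 burnt (F count now 5)
Step 3: +2 fires, +5 burnt (F count now 2)
Step 4: +2 fires, +2 burnt (F count now 2)
Step 5: +2 fires, +2 burnt (F count now 2)
Step 6: +1 fires, +2 burnt (F count now 1)
Step 7: +0 fires, +1 burnt (F count now 0)
Fire out after step 7
Initially T: 20, now '.': 29
Total burnt (originally-T cells now '.'): 19

Answer: 19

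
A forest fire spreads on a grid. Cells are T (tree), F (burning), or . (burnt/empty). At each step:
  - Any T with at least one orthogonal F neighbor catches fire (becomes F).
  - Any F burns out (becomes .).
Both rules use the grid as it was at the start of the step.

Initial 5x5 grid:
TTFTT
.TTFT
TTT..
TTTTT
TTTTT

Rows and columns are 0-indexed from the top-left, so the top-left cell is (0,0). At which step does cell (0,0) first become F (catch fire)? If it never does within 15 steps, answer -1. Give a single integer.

Step 1: cell (0,0)='T' (+4 fires, +2 burnt)
Step 2: cell (0,0)='F' (+4 fires, +4 burnt)
  -> target ignites at step 2
Step 3: cell (0,0)='.' (+2 fires, +4 burnt)
Step 4: cell (0,0)='.' (+4 fires, +2 burnt)
Step 5: cell (0,0)='.' (+4 fires, +4 burnt)
Step 6: cell (0,0)='.' (+2 fires, +4 burnt)
Step 7: cell (0,0)='.' (+0 fires, +2 burnt)
  fire out at step 7

2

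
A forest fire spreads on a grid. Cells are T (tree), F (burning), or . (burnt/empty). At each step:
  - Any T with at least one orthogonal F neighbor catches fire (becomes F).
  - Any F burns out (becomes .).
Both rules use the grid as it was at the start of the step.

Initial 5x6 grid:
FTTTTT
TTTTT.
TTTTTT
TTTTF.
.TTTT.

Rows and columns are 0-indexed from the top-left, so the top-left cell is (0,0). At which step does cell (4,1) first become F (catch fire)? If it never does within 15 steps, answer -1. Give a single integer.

Step 1: cell (4,1)='T' (+5 fires, +2 burnt)
Step 2: cell (4,1)='T' (+8 fires, +5 burnt)
Step 3: cell (4,1)='T' (+9 fires, +8 burnt)
Step 4: cell (4,1)='F' (+2 fires, +9 burnt)
  -> target ignites at step 4
Step 5: cell (4,1)='.' (+0 fires, +2 burnt)
  fire out at step 5

4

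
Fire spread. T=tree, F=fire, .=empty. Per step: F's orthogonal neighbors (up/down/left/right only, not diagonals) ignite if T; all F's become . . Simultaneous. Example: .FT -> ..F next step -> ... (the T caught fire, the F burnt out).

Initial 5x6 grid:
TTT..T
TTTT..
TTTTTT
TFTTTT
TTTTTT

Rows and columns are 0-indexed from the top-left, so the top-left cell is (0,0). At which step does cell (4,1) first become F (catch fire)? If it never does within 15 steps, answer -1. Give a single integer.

Step 1: cell (4,1)='F' (+4 fires, +1 burnt)
  -> target ignites at step 1
Step 2: cell (4,1)='.' (+6 fires, +4 burnt)
Step 3: cell (4,1)='.' (+6 fires, +6 burnt)
Step 4: cell (4,1)='.' (+6 fires, +6 burnt)
Step 5: cell (4,1)='.' (+2 fires, +6 burnt)
Step 6: cell (4,1)='.' (+0 fires, +2 burnt)
  fire out at step 6

1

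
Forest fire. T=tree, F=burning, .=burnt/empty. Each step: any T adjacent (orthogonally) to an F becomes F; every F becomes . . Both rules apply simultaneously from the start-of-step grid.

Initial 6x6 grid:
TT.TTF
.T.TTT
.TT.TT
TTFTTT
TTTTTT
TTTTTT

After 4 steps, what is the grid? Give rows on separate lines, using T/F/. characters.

Step 1: 6 trees catch fire, 2 burn out
  TT.TF.
  .T.TTF
  .TF.TT
  TF.FTT
  TTFTTT
  TTTTTT
Step 2: 9 trees catch fire, 6 burn out
  TT.F..
  .T.TF.
  .F..TF
  F...FT
  TF.FTT
  TTFTTT
Step 3: 8 trees catch fire, 9 burn out
  TT....
  .F.F..
  ....F.
  .....F
  F...FT
  TF.FTT
Step 4: 4 trees catch fire, 8 burn out
  TF....
  ......
  ......
  ......
  .....F
  F...FT

TF....
......
......
......
.....F
F...FT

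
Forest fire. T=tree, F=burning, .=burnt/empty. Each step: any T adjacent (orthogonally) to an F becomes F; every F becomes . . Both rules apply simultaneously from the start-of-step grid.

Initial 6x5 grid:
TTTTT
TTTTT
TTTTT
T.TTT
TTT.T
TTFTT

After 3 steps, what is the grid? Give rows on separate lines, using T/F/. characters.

Step 1: 3 trees catch fire, 1 burn out
  TTTTT
  TTTTT
  TTTTT
  T.TTT
  TTF.T
  TF.FT
Step 2: 4 trees catch fire, 3 burn out
  TTTTT
  TTTTT
  TTTTT
  T.FTT
  TF..T
  F...F
Step 3: 4 trees catch fire, 4 burn out
  TTTTT
  TTTTT
  TTFTT
  T..FT
  F...F
  .....

TTTTT
TTTTT
TTFTT
T..FT
F...F
.....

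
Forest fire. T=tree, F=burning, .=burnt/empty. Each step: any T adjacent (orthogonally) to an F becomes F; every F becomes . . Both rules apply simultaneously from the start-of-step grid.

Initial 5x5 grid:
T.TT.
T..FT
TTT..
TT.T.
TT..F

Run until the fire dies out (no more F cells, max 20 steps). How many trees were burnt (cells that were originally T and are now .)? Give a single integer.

Answer: 3

Derivation:
Step 1: +2 fires, +2 burnt (F count now 2)
Step 2: +1 fires, +2 burnt (F count now 1)
Step 3: +0 fires, +1 burnt (F count now 0)
Fire out after step 3
Initially T: 13, now '.': 15
Total burnt (originally-T cells now '.'): 3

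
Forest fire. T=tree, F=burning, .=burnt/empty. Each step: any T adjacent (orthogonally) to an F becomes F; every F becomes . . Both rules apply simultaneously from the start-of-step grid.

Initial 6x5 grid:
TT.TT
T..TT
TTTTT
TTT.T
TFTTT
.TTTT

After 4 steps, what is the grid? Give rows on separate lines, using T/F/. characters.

Step 1: 4 trees catch fire, 1 burn out
  TT.TT
  T..TT
  TTTTT
  TFT.T
  F.FTT
  .FTTT
Step 2: 5 trees catch fire, 4 burn out
  TT.TT
  T..TT
  TFTTT
  F.F.T
  ...FT
  ..FTT
Step 3: 4 trees catch fire, 5 burn out
  TT.TT
  T..TT
  F.FTT
  ....T
  ....F
  ...FT
Step 4: 4 trees catch fire, 4 burn out
  TT.TT
  F..TT
  ...FT
  ....F
  .....
  ....F

TT.TT
F..TT
...FT
....F
.....
....F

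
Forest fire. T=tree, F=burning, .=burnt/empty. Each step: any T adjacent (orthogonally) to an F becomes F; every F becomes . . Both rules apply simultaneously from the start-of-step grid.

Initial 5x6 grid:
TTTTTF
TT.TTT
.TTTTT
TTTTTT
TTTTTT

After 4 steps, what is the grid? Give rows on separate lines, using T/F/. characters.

Step 1: 2 trees catch fire, 1 burn out
  TTTTF.
  TT.TTF
  .TTTTT
  TTTTTT
  TTTTTT
Step 2: 3 trees catch fire, 2 burn out
  TTTF..
  TT.TF.
  .TTTTF
  TTTTTT
  TTTTTT
Step 3: 4 trees catch fire, 3 burn out
  TTF...
  TT.F..
  .TTTF.
  TTTTTF
  TTTTTT
Step 4: 4 trees catch fire, 4 burn out
  TF....
  TT....
  .TTF..
  TTTTF.
  TTTTTF

TF....
TT....
.TTF..
TTTTF.
TTTTTF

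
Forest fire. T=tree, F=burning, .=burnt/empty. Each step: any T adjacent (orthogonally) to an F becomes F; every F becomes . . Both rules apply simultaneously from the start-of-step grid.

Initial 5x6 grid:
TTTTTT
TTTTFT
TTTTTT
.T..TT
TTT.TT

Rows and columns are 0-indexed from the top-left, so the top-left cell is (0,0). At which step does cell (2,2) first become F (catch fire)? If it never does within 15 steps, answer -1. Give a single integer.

Step 1: cell (2,2)='T' (+4 fires, +1 burnt)
Step 2: cell (2,2)='T' (+6 fires, +4 burnt)
Step 3: cell (2,2)='F' (+5 fires, +6 burnt)
  -> target ignites at step 3
Step 4: cell (2,2)='.' (+4 fires, +5 burnt)
Step 5: cell (2,2)='.' (+3 fires, +4 burnt)
Step 6: cell (2,2)='.' (+1 fires, +3 burnt)
Step 7: cell (2,2)='.' (+2 fires, +1 burnt)
Step 8: cell (2,2)='.' (+0 fires, +2 burnt)
  fire out at step 8

3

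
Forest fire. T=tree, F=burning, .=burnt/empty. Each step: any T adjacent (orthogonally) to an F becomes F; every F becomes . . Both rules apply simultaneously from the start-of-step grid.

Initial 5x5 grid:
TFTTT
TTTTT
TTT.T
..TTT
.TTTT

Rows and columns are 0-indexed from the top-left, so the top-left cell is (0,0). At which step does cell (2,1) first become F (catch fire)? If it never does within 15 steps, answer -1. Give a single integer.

Step 1: cell (2,1)='T' (+3 fires, +1 burnt)
Step 2: cell (2,1)='F' (+4 fires, +3 burnt)
  -> target ignites at step 2
Step 3: cell (2,1)='.' (+4 fires, +4 burnt)
Step 4: cell (2,1)='.' (+2 fires, +4 burnt)
Step 5: cell (2,1)='.' (+3 fires, +2 burnt)
Step 6: cell (2,1)='.' (+3 fires, +3 burnt)
Step 7: cell (2,1)='.' (+1 fires, +3 burnt)
Step 8: cell (2,1)='.' (+0 fires, +1 burnt)
  fire out at step 8

2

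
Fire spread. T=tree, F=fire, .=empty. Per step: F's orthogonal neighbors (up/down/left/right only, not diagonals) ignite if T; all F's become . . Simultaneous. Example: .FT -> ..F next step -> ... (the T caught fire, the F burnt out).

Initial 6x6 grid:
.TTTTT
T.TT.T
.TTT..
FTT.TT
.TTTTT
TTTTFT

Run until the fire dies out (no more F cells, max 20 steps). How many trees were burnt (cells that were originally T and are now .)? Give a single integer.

Step 1: +4 fires, +2 burnt (F count now 4)
Step 2: +7 fires, +4 burnt (F count now 7)
Step 3: +4 fires, +7 burnt (F count now 4)
Step 4: +3 fires, +4 burnt (F count now 3)
Step 5: +2 fires, +3 burnt (F count now 2)
Step 6: +2 fires, +2 burnt (F count now 2)
Step 7: +1 fires, +2 burnt (F count now 1)
Step 8: +1 fires, +1 burnt (F count now 1)
Step 9: +1 fires, +1 burnt (F count now 1)
Step 10: +0 fires, +1 burnt (F count now 0)
Fire out after step 10
Initially T: 26, now '.': 35
Total burnt (originally-T cells now '.'): 25

Answer: 25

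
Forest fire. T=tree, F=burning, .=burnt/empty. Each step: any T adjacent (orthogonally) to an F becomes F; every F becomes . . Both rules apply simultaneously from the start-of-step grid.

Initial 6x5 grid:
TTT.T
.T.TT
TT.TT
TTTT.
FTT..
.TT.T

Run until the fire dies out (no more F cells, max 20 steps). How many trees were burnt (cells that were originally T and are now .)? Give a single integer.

Answer: 19

Derivation:
Step 1: +2 fires, +1 burnt (F count now 2)
Step 2: +4 fires, +2 burnt (F count now 4)
Step 3: +3 fires, +4 burnt (F count now 3)
Step 4: +2 fires, +3 burnt (F count now 2)
Step 5: +2 fires, +2 burnt (F count now 2)
Step 6: +4 fires, +2 burnt (F count now 4)
Step 7: +1 fires, +4 burnt (F count now 1)
Step 8: +1 fires, +1 burnt (F count now 1)
Step 9: +0 fires, +1 burnt (F count now 0)
Fire out after step 9
Initially T: 20, now '.': 29
Total burnt (originally-T cells now '.'): 19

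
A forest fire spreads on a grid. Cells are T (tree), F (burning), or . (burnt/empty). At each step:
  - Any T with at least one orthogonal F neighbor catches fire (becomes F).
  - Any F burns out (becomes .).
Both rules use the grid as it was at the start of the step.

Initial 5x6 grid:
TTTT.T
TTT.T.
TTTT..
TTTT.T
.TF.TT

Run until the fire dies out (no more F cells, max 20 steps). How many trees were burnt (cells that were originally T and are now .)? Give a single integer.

Step 1: +2 fires, +1 burnt (F count now 2)
Step 2: +3 fires, +2 burnt (F count now 3)
Step 3: +4 fires, +3 burnt (F count now 4)
Step 4: +3 fires, +4 burnt (F count now 3)
Step 5: +3 fires, +3 burnt (F count now 3)
Step 6: +1 fires, +3 burnt (F count now 1)
Step 7: +0 fires, +1 burnt (F count now 0)
Fire out after step 7
Initially T: 21, now '.': 25
Total burnt (originally-T cells now '.'): 16

Answer: 16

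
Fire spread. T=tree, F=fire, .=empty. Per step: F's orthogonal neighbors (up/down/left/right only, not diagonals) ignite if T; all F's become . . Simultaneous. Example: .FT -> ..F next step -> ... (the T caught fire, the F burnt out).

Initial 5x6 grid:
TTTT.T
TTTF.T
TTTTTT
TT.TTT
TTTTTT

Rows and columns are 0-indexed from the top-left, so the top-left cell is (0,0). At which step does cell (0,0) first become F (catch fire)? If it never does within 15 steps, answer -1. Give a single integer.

Step 1: cell (0,0)='T' (+3 fires, +1 burnt)
Step 2: cell (0,0)='T' (+5 fires, +3 burnt)
Step 3: cell (0,0)='T' (+6 fires, +5 burnt)
Step 4: cell (0,0)='F' (+7 fires, +6 burnt)
  -> target ignites at step 4
Step 5: cell (0,0)='.' (+4 fires, +7 burnt)
Step 6: cell (0,0)='.' (+1 fires, +4 burnt)
Step 7: cell (0,0)='.' (+0 fires, +1 burnt)
  fire out at step 7

4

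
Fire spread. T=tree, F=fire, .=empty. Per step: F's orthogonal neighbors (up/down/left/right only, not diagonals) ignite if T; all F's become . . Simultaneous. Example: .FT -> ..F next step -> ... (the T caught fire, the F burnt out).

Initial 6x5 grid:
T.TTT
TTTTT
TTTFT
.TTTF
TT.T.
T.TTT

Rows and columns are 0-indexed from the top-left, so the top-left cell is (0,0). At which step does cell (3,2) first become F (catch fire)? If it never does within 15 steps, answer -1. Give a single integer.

Step 1: cell (3,2)='T' (+4 fires, +2 burnt)
Step 2: cell (3,2)='F' (+6 fires, +4 burnt)
  -> target ignites at step 2
Step 3: cell (3,2)='.' (+6 fires, +6 burnt)
Step 4: cell (3,2)='.' (+4 fires, +6 burnt)
Step 5: cell (3,2)='.' (+2 fires, +4 burnt)
Step 6: cell (3,2)='.' (+1 fires, +2 burnt)
Step 7: cell (3,2)='.' (+0 fires, +1 burnt)
  fire out at step 7

2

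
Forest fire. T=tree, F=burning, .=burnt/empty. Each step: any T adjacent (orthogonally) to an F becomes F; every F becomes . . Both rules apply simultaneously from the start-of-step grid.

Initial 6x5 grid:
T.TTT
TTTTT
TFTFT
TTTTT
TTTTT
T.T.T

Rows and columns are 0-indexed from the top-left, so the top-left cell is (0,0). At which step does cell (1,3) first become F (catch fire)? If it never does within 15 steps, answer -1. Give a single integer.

Step 1: cell (1,3)='F' (+7 fires, +2 burnt)
  -> target ignites at step 1
Step 2: cell (1,3)='.' (+9 fires, +7 burnt)
Step 3: cell (1,3)='.' (+6 fires, +9 burnt)
Step 4: cell (1,3)='.' (+3 fires, +6 burnt)
Step 5: cell (1,3)='.' (+0 fires, +3 burnt)
  fire out at step 5

1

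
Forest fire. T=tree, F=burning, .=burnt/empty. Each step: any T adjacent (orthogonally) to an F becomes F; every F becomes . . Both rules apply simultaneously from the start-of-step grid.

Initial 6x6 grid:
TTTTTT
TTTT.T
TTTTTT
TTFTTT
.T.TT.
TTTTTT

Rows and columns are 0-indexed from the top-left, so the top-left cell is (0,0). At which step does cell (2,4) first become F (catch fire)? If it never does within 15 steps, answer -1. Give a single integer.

Step 1: cell (2,4)='T' (+3 fires, +1 burnt)
Step 2: cell (2,4)='T' (+7 fires, +3 burnt)
Step 3: cell (2,4)='F' (+9 fires, +7 burnt)
  -> target ignites at step 3
Step 4: cell (2,4)='.' (+7 fires, +9 burnt)
Step 5: cell (2,4)='.' (+4 fires, +7 burnt)
Step 6: cell (2,4)='.' (+1 fires, +4 burnt)
Step 7: cell (2,4)='.' (+0 fires, +1 burnt)
  fire out at step 7

3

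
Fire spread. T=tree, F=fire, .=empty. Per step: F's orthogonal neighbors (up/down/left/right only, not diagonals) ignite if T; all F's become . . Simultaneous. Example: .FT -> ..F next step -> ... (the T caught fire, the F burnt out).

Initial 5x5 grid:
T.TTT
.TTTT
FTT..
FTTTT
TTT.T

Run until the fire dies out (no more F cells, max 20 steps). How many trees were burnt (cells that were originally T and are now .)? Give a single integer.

Answer: 17

Derivation:
Step 1: +3 fires, +2 burnt (F count now 3)
Step 2: +4 fires, +3 burnt (F count now 4)
Step 3: +3 fires, +4 burnt (F count now 3)
Step 4: +3 fires, +3 burnt (F count now 3)
Step 5: +3 fires, +3 burnt (F count now 3)
Step 6: +1 fires, +3 burnt (F count now 1)
Step 7: +0 fires, +1 burnt (F count now 0)
Fire out after step 7
Initially T: 18, now '.': 24
Total burnt (originally-T cells now '.'): 17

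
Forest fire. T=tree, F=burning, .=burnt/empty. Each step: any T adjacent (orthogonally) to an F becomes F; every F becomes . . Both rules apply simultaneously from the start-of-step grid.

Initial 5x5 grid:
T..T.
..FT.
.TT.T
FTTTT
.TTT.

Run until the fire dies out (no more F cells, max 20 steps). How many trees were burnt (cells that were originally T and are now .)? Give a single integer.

Step 1: +3 fires, +2 burnt (F count now 3)
Step 2: +4 fires, +3 burnt (F count now 4)
Step 3: +2 fires, +4 burnt (F count now 2)
Step 4: +2 fires, +2 burnt (F count now 2)
Step 5: +1 fires, +2 burnt (F count now 1)
Step 6: +0 fires, +1 burnt (F count now 0)
Fire out after step 6
Initially T: 13, now '.': 24
Total burnt (originally-T cells now '.'): 12

Answer: 12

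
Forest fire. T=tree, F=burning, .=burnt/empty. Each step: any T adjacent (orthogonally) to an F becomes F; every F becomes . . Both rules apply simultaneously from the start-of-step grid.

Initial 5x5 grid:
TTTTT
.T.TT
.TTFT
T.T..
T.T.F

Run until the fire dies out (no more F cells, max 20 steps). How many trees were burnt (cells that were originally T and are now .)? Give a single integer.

Step 1: +3 fires, +2 burnt (F count now 3)
Step 2: +4 fires, +3 burnt (F count now 4)
Step 3: +4 fires, +4 burnt (F count now 4)
Step 4: +1 fires, +4 burnt (F count now 1)
Step 5: +1 fires, +1 burnt (F count now 1)
Step 6: +0 fires, +1 burnt (F count now 0)
Fire out after step 6
Initially T: 15, now '.': 23
Total burnt (originally-T cells now '.'): 13

Answer: 13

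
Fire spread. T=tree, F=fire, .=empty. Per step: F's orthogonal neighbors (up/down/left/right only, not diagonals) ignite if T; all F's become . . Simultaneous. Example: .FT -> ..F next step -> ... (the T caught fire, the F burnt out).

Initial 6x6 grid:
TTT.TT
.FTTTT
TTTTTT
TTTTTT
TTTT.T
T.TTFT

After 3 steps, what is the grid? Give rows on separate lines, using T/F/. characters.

Step 1: 5 trees catch fire, 2 burn out
  TFT.TT
  ..FTTT
  TFTTTT
  TTTTTT
  TTTT.T
  T.TF.F
Step 2: 9 trees catch fire, 5 burn out
  F.F.TT
  ...FTT
  F.FTTT
  TFTTTT
  TTTF.F
  T.F...
Step 3: 8 trees catch fire, 9 burn out
  ....TT
  ....FT
  ...FTT
  F.FFTF
  TFF...
  T.....

....TT
....FT
...FTT
F.FFTF
TFF...
T.....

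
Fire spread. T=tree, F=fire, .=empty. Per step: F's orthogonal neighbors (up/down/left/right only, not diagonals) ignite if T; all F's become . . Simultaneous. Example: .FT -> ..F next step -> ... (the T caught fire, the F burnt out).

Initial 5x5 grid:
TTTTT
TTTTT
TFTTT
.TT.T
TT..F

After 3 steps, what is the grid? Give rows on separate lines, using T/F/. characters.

Step 1: 5 trees catch fire, 2 burn out
  TTTTT
  TFTTT
  F.FTT
  .FT.F
  TT...
Step 2: 7 trees catch fire, 5 burn out
  TFTTT
  F.FTT
  ...FF
  ..F..
  TF...
Step 3: 5 trees catch fire, 7 burn out
  F.FTT
  ...FF
  .....
  .....
  F....

F.FTT
...FF
.....
.....
F....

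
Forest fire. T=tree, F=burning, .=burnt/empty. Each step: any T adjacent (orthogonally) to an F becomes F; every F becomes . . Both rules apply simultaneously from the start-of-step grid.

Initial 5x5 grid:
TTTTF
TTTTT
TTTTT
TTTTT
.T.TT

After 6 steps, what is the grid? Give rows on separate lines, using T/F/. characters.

Step 1: 2 trees catch fire, 1 burn out
  TTTF.
  TTTTF
  TTTTT
  TTTTT
  .T.TT
Step 2: 3 trees catch fire, 2 burn out
  TTF..
  TTTF.
  TTTTF
  TTTTT
  .T.TT
Step 3: 4 trees catch fire, 3 burn out
  TF...
  TTF..
  TTTF.
  TTTTF
  .T.TT
Step 4: 5 trees catch fire, 4 burn out
  F....
  TF...
  TTF..
  TTTF.
  .T.TF
Step 5: 4 trees catch fire, 5 burn out
  .....
  F....
  TF...
  TTF..
  .T.F.
Step 6: 2 trees catch fire, 4 burn out
  .....
  .....
  F....
  TF...
  .T...

.....
.....
F....
TF...
.T...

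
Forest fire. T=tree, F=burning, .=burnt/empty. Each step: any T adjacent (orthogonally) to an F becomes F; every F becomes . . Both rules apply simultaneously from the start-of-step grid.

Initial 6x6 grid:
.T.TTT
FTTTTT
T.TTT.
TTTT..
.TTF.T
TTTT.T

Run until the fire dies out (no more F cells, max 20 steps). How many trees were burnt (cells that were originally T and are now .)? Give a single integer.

Answer: 23

Derivation:
Step 1: +5 fires, +2 burnt (F count now 5)
Step 2: +7 fires, +5 burnt (F count now 7)
Step 3: +5 fires, +7 burnt (F count now 5)
Step 4: +3 fires, +5 burnt (F count now 3)
Step 5: +2 fires, +3 burnt (F count now 2)
Step 6: +1 fires, +2 burnt (F count now 1)
Step 7: +0 fires, +1 burnt (F count now 0)
Fire out after step 7
Initially T: 25, now '.': 34
Total burnt (originally-T cells now '.'): 23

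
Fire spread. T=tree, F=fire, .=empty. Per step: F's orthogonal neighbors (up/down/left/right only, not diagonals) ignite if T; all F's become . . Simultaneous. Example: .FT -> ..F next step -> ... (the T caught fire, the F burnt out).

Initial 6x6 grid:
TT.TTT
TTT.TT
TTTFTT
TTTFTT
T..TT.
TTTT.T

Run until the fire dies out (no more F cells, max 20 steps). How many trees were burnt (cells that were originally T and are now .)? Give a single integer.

Step 1: +5 fires, +2 burnt (F count now 5)
Step 2: +8 fires, +5 burnt (F count now 8)
Step 3: +6 fires, +8 burnt (F count now 6)
Step 4: +6 fires, +6 burnt (F count now 6)
Step 5: +2 fires, +6 burnt (F count now 2)
Step 6: +0 fires, +2 burnt (F count now 0)
Fire out after step 6
Initially T: 28, now '.': 35
Total burnt (originally-T cells now '.'): 27

Answer: 27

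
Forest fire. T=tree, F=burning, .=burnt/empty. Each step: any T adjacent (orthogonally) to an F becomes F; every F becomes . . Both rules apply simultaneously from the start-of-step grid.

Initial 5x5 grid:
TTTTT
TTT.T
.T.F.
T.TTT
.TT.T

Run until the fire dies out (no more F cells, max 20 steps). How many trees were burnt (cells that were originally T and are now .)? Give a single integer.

Answer: 6

Derivation:
Step 1: +1 fires, +1 burnt (F count now 1)
Step 2: +2 fires, +1 burnt (F count now 2)
Step 3: +2 fires, +2 burnt (F count now 2)
Step 4: +1 fires, +2 burnt (F count now 1)
Step 5: +0 fires, +1 burnt (F count now 0)
Fire out after step 5
Initially T: 17, now '.': 14
Total burnt (originally-T cells now '.'): 6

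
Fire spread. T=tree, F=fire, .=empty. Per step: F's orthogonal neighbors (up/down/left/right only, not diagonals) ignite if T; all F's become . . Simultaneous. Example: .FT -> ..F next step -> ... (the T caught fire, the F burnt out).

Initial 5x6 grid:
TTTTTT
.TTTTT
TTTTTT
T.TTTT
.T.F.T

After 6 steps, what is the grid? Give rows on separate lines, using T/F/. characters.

Step 1: 1 trees catch fire, 1 burn out
  TTTTTT
  .TTTTT
  TTTTTT
  T.TFTT
  .T...T
Step 2: 3 trees catch fire, 1 burn out
  TTTTTT
  .TTTTT
  TTTFTT
  T.F.FT
  .T...T
Step 3: 4 trees catch fire, 3 burn out
  TTTTTT
  .TTFTT
  TTF.FT
  T....F
  .T...T
Step 4: 6 trees catch fire, 4 burn out
  TTTFTT
  .TF.FT
  TF...F
  T.....
  .T...F
Step 5: 5 trees catch fire, 6 burn out
  TTF.FT
  .F...F
  F.....
  T.....
  .T....
Step 6: 3 trees catch fire, 5 burn out
  TF...F
  ......
  ......
  F.....
  .T....

TF...F
......
......
F.....
.T....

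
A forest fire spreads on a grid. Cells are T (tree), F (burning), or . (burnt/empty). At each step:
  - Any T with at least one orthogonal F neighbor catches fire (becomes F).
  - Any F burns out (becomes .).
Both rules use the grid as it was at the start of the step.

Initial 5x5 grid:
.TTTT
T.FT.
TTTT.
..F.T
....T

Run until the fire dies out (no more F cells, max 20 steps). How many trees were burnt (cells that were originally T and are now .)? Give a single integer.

Step 1: +3 fires, +2 burnt (F count now 3)
Step 2: +4 fires, +3 burnt (F count now 4)
Step 3: +2 fires, +4 burnt (F count now 2)
Step 4: +1 fires, +2 burnt (F count now 1)
Step 5: +0 fires, +1 burnt (F count now 0)
Fire out after step 5
Initially T: 12, now '.': 23
Total burnt (originally-T cells now '.'): 10

Answer: 10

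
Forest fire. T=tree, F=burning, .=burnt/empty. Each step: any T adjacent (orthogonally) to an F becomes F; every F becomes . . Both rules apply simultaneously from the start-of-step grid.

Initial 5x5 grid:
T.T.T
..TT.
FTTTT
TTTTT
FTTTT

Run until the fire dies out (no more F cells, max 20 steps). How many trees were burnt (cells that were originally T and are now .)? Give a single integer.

Answer: 16

Derivation:
Step 1: +3 fires, +2 burnt (F count now 3)
Step 2: +3 fires, +3 burnt (F count now 3)
Step 3: +4 fires, +3 burnt (F count now 4)
Step 4: +5 fires, +4 burnt (F count now 5)
Step 5: +1 fires, +5 burnt (F count now 1)
Step 6: +0 fires, +1 burnt (F count now 0)
Fire out after step 6
Initially T: 18, now '.': 23
Total burnt (originally-T cells now '.'): 16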